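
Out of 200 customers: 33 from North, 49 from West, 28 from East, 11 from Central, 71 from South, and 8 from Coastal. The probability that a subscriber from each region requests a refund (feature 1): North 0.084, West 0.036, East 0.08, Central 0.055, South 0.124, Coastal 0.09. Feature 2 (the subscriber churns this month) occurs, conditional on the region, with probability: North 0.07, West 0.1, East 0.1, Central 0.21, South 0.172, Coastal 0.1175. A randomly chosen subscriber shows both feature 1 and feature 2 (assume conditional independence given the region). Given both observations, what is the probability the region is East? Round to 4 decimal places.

Compute prior × likelihood for every hypothesis:
  North: 0.165 × 0.084 × 0.07 = 0.0009702
  West: 0.245 × 0.036 × 0.1 = 0.000882
  East: 0.14 × 0.08 × 0.1 = 0.00112
  Central: 0.055 × 0.055 × 0.21 = 0.00063525
  South: 0.355 × 0.124 × 0.172 = 0.00757144
  Coastal: 0.04 × 0.09 × 0.1175 = 0.000423
Sum = 0.01160189.
P(East | evidence) = 0.00112 / 0.01160189 ≈ 0.0965.

0.0965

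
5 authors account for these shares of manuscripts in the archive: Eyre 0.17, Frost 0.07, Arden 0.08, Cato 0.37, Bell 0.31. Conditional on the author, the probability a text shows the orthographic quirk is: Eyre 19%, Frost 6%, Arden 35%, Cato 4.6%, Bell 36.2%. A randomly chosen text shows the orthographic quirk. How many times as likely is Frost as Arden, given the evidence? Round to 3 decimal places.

0.150

Unnormalized posteriors (prior × likelihood):
  Eyre: 0.17 × 0.19 = 0.0323
  Frost: 0.07 × 0.06 = 0.0042
  Arden: 0.08 × 0.35 = 0.028
  Cato: 0.37 × 0.046 = 0.01702
  Bell: 0.31 × 0.362 = 0.11222
Normalizing constant = 0.19374.
The ratio is 0.0042 / 0.028 (the normalizer cancels) = 0.150.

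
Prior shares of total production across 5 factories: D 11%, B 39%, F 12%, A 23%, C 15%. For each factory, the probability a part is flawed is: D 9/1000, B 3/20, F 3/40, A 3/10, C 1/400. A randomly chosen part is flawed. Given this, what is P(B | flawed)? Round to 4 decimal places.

Compute prior × likelihood for every hypothesis:
  D: 0.11 × 0.009 = 0.00099
  B: 0.39 × 0.15 = 0.0585
  F: 0.12 × 0.075 = 0.009
  A: 0.23 × 0.3 = 0.069
  C: 0.15 × 0.0025 = 0.000375
Total = 0.137865.
P(B | evidence) = 0.0585 / 0.137865 ≈ 0.4243.

0.4243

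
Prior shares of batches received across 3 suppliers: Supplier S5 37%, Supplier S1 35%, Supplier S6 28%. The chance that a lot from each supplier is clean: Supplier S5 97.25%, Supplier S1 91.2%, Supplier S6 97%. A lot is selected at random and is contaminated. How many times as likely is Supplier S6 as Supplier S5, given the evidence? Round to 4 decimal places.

0.8256

Taking complements, P(contaminated | each) = Supplier S5 0.0275, Supplier S1 0.088, Supplier S6 0.03.
Unnormalized posteriors (prior × likelihood):
  Supplier S5: 0.37 × 0.0275 = 0.010175
  Supplier S1: 0.35 × 0.088 = 0.0308
  Supplier S6: 0.28 × 0.03 = 0.0084
Normalizing constant = 0.049375.
The ratio is 0.0084 / 0.010175 (the normalizer cancels) = 0.8256.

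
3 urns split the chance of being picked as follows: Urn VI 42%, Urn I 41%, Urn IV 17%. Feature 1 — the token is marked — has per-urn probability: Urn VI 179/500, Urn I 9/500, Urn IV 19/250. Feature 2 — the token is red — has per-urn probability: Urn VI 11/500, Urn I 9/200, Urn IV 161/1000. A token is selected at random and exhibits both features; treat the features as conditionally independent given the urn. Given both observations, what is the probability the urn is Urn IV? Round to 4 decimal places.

0.3636

By Bayes' rule, posterior ∝ prior × likelihood:
  Urn VI: 0.42 × 0.358 × 0.022 = 0.00330792
  Urn I: 0.41 × 0.018 × 0.045 = 0.0003321
  Urn IV: 0.17 × 0.076 × 0.161 = 0.00208012
Sum = 0.00572014.
P(Urn IV | evidence) = 0.00208012 / 0.00572014 ≈ 0.3636.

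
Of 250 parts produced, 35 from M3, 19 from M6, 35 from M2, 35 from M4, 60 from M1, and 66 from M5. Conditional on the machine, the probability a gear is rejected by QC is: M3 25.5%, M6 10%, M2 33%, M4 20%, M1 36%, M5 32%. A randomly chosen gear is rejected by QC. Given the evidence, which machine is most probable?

M1

By Bayes' rule, posterior ∝ prior × likelihood:
  M3: 0.14 × 0.255 = 0.0357
  M6: 0.076 × 0.1 = 0.0076
  M2: 0.14 × 0.33 = 0.0462
  M4: 0.14 × 0.2 = 0.028
  M1: 0.24 × 0.36 = 0.0864
  M5: 0.264 × 0.32 = 0.08448
Sum = 0.28838.
Largest term belongs to M1, so M1 is most probable.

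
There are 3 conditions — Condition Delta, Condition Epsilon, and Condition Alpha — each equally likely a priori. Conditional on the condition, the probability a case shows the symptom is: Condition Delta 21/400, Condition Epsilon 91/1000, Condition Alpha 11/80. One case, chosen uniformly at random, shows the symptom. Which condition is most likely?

Condition Alpha

With a uniform prior (1/3 each), posterior ∝ likelihood:
  Condition Delta: 0.0525
  Condition Epsilon: 0.091
  Condition Alpha: 0.1375
Total = 0.281.
Largest term belongs to Condition Alpha, so Condition Alpha is most probable.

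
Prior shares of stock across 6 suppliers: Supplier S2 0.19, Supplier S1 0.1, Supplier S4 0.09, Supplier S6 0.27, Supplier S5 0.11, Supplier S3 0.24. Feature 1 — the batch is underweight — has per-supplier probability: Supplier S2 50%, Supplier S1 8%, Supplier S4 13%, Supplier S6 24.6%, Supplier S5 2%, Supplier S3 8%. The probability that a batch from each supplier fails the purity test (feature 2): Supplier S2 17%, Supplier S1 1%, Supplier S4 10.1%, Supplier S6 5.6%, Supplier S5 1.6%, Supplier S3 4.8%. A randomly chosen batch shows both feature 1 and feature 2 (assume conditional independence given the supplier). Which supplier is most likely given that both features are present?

Supplier S2

Prior × likelihood for each hypothesis:
  Supplier S2: 0.19 × 0.5 × 0.17 = 0.01615
  Supplier S1: 0.1 × 0.08 × 0.01 = 0.00008
  Supplier S4: 0.09 × 0.13 × 0.101 = 0.0011817
  Supplier S6: 0.27 × 0.246 × 0.056 = 0.00371952
  Supplier S5: 0.11 × 0.02 × 0.016 = 0.0000352
  Supplier S3: 0.24 × 0.08 × 0.048 = 0.0009216
Total = 0.02208802.
Largest term belongs to Supplier S2, so Supplier S2 is most probable.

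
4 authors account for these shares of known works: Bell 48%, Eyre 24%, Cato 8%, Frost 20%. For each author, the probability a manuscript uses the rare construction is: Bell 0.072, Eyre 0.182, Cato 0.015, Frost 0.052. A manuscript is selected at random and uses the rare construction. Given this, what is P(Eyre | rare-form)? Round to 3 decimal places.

By Bayes' rule, posterior ∝ prior × likelihood:
  Bell: 0.48 × 0.072 = 0.03456
  Eyre: 0.24 × 0.182 = 0.04368
  Cato: 0.08 × 0.015 = 0.0012
  Frost: 0.2 × 0.052 = 0.0104
Total = 0.08984.
P(Eyre | evidence) = 0.04368 / 0.08984 ≈ 0.486.

0.486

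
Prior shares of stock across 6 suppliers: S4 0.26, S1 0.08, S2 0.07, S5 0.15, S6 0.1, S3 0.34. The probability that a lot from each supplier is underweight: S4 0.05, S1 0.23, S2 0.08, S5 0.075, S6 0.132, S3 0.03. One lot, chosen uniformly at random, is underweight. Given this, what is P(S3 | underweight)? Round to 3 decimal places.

0.142

By Bayes' rule, posterior ∝ prior × likelihood:
  S4: 0.26 × 0.05 = 0.013
  S1: 0.08 × 0.23 = 0.0184
  S2: 0.07 × 0.08 = 0.0056
  S5: 0.15 × 0.075 = 0.01125
  S6: 0.1 × 0.132 = 0.0132
  S3: 0.34 × 0.03 = 0.0102
Normalizing constant = 0.07165.
P(S3 | evidence) = 0.0102 / 0.07165 ≈ 0.142.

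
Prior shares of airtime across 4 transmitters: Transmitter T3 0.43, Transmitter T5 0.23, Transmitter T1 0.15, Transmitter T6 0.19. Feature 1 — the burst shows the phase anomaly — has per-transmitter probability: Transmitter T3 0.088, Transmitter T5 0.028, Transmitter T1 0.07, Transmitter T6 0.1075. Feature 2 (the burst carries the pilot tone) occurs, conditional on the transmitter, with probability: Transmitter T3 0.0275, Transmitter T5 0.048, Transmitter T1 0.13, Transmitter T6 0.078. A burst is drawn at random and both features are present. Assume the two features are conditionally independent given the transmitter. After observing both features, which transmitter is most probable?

Compute prior × likelihood for every hypothesis:
  Transmitter T3: 0.43 × 0.088 × 0.0275 = 0.0010406
  Transmitter T5: 0.23 × 0.028 × 0.048 = 0.00030912
  Transmitter T1: 0.15 × 0.07 × 0.13 = 0.001365
  Transmitter T6: 0.19 × 0.1075 × 0.078 = 0.00159315
Sum = 0.00430787.
Largest term belongs to Transmitter T6, so Transmitter T6 is most probable.

Transmitter T6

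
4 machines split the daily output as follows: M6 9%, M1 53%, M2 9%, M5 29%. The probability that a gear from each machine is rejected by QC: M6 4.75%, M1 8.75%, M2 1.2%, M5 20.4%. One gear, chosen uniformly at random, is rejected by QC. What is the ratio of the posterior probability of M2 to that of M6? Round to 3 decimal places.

Compute prior × likelihood for every hypothesis:
  M6: 0.09 × 0.0475 = 0.004275
  M1: 0.53 × 0.0875 = 0.046375
  M2: 0.09 × 0.012 = 0.00108
  M5: 0.29 × 0.204 = 0.05916
Sum = 0.11089.
The ratio is 0.00108 / 0.004275 (the normalizer cancels) = 0.253.

0.253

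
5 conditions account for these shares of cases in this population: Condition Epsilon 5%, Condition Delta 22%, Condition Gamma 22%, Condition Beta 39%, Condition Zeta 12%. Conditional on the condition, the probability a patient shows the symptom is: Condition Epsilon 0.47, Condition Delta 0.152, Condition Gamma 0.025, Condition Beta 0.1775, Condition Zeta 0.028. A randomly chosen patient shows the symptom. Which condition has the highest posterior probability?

Prior × likelihood for each hypothesis:
  Condition Epsilon: 0.05 × 0.47 = 0.0235
  Condition Delta: 0.22 × 0.152 = 0.03344
  Condition Gamma: 0.22 × 0.025 = 0.0055
  Condition Beta: 0.39 × 0.1775 = 0.069225
  Condition Zeta: 0.12 × 0.028 = 0.00336
Total = 0.135025.
Largest term belongs to Condition Beta, so Condition Beta is most probable.

Condition Beta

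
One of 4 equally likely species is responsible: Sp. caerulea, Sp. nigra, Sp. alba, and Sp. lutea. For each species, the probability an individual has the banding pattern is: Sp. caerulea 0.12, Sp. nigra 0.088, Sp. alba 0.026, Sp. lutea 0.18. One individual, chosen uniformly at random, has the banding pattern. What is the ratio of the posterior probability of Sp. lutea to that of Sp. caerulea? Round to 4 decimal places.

Since the prior is uniform, the posterior is proportional to the likelihood:
  Sp. caerulea: 0.12
  Sp. nigra: 0.088
  Sp. alba: 0.026
  Sp. lutea: 0.18
Sum = 0.414.
The ratio is 0.18 / 0.12 (the normalizer cancels) = 1.5000.

1.5000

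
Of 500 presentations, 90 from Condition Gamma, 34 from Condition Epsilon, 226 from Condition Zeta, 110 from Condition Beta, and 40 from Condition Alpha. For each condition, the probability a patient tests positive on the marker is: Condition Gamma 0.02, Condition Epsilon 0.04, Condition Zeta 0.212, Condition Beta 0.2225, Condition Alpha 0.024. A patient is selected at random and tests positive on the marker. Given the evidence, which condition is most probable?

Condition Zeta

By Bayes' rule, posterior ∝ prior × likelihood:
  Condition Gamma: 0.18 × 0.02 = 0.0036
  Condition Epsilon: 0.068 × 0.04 = 0.00272
  Condition Zeta: 0.452 × 0.212 = 0.095824
  Condition Beta: 0.22 × 0.2225 = 0.04895
  Condition Alpha: 0.08 × 0.024 = 0.00192
Sum = 0.153014.
Largest term belongs to Condition Zeta, so Condition Zeta is most probable.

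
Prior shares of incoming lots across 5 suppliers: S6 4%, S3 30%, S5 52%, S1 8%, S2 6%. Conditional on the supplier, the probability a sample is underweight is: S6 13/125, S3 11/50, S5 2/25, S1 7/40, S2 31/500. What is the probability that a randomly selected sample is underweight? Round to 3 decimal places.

Prior × likelihood for each hypothesis:
  S6: 0.04 × 0.104 = 0.00416
  S3: 0.3 × 0.22 = 0.066
  S5: 0.52 × 0.08 = 0.0416
  S1: 0.08 × 0.175 = 0.014
  S2: 0.06 × 0.062 = 0.00372
P(underweight) = 0.00416 + 0.066 + 0.0416 + 0.014 + 0.00372 = 0.12948 → 0.129.

0.129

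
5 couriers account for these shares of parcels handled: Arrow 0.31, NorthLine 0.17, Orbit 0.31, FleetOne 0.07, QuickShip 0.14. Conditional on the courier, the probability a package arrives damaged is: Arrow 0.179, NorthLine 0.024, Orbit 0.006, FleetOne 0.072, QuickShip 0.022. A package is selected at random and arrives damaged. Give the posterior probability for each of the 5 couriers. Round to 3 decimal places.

Compute prior × likelihood for every hypothesis:
  Arrow: 0.31 × 0.179 = 0.05549
  NorthLine: 0.17 × 0.024 = 0.00408
  Orbit: 0.31 × 0.006 = 0.00186
  FleetOne: 0.07 × 0.072 = 0.00504
  QuickShip: 0.14 × 0.022 = 0.00308
Normalizing constant = 0.06955.
P(Arrow | damaged) = 0.05549/0.06955 ≈ 0.798
P(NorthLine | damaged) = 0.00408/0.06955 ≈ 0.059
P(Orbit | damaged) = 0.00186/0.06955 ≈ 0.027
P(FleetOne | damaged) = 0.00504/0.06955 ≈ 0.072
P(QuickShip | damaged) = 0.00308/0.06955 ≈ 0.044

Arrow 0.798, NorthLine 0.059, Orbit 0.027, FleetOne 0.072, QuickShip 0.044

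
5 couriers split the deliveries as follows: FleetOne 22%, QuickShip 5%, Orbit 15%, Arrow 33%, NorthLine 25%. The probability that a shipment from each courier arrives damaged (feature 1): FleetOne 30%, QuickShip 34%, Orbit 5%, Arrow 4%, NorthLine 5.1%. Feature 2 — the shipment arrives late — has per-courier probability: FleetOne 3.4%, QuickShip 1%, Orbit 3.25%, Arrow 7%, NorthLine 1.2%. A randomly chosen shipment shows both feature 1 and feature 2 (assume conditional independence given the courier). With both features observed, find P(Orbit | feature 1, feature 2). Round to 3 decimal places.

Unnormalized posteriors (prior × likelihood):
  FleetOne: 0.22 × 0.3 × 0.034 = 0.002244
  QuickShip: 0.05 × 0.34 × 0.01 = 0.00017
  Orbit: 0.15 × 0.05 × 0.0325 = 0.00024375
  Arrow: 0.33 × 0.04 × 0.07 = 0.000924
  NorthLine: 0.25 × 0.051 × 0.012 = 0.000153
Sum = 0.00373475.
P(Orbit | evidence) = 0.00024375 / 0.00373475 ≈ 0.065.

0.065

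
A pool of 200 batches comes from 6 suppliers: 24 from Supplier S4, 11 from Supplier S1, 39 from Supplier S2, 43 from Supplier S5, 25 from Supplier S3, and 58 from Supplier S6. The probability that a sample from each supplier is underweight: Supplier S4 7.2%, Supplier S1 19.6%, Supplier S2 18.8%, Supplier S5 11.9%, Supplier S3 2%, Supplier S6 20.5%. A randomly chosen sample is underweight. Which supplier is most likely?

Prior × likelihood for each hypothesis:
  Supplier S4: 0.12 × 0.072 = 0.00864
  Supplier S1: 0.055 × 0.196 = 0.01078
  Supplier S2: 0.195 × 0.188 = 0.03666
  Supplier S5: 0.215 × 0.119 = 0.025585
  Supplier S3: 0.125 × 0.02 = 0.0025
  Supplier S6: 0.29 × 0.205 = 0.05945
Normalizing constant = 0.143615.
Largest term belongs to Supplier S6, so Supplier S6 is most probable.

Supplier S6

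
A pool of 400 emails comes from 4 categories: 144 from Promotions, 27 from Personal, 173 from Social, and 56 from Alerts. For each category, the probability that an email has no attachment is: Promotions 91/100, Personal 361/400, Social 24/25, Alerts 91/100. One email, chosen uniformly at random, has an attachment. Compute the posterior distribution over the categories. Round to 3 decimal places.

Taking complements, P(attachment | each) = Promotions 0.09, Personal 0.0975, Social 0.04, Alerts 0.09.
By Bayes' rule, posterior ∝ prior × likelihood:
  Promotions: 0.36 × 0.09 = 0.0324
  Personal: 0.0675 × 0.0975 = 0.00658125
  Social: 0.4325 × 0.04 = 0.0173
  Alerts: 0.14 × 0.09 = 0.0126
Normalizing constant = 0.06888125.
P(Promotions | attachment) = 0.0324/0.06888125 ≈ 0.470
P(Personal | attachment) = 0.00658125/0.06888125 ≈ 0.096
P(Social | attachment) = 0.0173/0.06888125 ≈ 0.251
P(Alerts | attachment) = 0.0126/0.06888125 ≈ 0.183

Promotions 0.470, Personal 0.096, Social 0.251, Alerts 0.183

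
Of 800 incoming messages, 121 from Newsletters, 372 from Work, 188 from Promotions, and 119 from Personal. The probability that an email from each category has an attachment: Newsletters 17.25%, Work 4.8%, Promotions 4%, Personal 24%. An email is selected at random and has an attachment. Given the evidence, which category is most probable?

Unnormalized posteriors (prior × likelihood):
  Newsletters: 0.15125 × 0.1725 = 0.026090625
  Work: 0.465 × 0.048 = 0.02232
  Promotions: 0.235 × 0.04 = 0.0094
  Personal: 0.14875 × 0.24 = 0.0357
Total = 0.093510625.
Largest term belongs to Personal, so Personal is most probable.

Personal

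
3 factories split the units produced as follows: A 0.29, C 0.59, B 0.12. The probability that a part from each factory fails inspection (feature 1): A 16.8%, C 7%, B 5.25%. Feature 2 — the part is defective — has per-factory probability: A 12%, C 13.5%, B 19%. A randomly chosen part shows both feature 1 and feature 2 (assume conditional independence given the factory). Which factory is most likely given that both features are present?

Compute prior × likelihood for every hypothesis:
  A: 0.29 × 0.168 × 0.12 = 0.0058464
  C: 0.59 × 0.07 × 0.135 = 0.0055755
  B: 0.12 × 0.0525 × 0.19 = 0.001197
Sum = 0.0126189.
Largest term belongs to A, so A is most probable.

A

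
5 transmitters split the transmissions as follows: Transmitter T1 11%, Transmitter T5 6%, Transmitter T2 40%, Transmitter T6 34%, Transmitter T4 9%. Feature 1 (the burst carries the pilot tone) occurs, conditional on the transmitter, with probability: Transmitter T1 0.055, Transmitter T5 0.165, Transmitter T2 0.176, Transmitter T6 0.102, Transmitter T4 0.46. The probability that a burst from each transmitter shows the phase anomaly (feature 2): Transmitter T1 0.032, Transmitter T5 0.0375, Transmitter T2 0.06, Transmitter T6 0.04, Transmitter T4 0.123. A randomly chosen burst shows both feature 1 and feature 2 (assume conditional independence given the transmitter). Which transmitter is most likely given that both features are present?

Unnormalized posteriors (prior × likelihood):
  Transmitter T1: 0.11 × 0.055 × 0.032 = 0.0001936
  Transmitter T5: 0.06 × 0.165 × 0.0375 = 0.00037125
  Transmitter T2: 0.4 × 0.176 × 0.06 = 0.004224
  Transmitter T6: 0.34 × 0.102 × 0.04 = 0.0013872
  Transmitter T4: 0.09 × 0.46 × 0.123 = 0.0050922
Sum = 0.01126825.
Largest term belongs to Transmitter T4, so Transmitter T4 is most probable.

Transmitter T4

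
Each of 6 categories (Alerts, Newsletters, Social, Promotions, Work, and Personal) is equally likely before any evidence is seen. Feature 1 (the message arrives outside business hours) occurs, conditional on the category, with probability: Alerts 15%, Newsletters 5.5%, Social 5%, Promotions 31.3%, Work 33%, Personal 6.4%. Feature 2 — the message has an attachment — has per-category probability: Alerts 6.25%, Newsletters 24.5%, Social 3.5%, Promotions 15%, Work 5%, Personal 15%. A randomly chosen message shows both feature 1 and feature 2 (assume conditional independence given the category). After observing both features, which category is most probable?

Promotions

Since the prior is uniform, the posterior is proportional to the likelihood:
  Alerts: 0.15 × 0.0625 = 0.009375
  Newsletters: 0.055 × 0.245 = 0.013475
  Social: 0.05 × 0.035 = 0.00175
  Promotions: 0.313 × 0.15 = 0.04695
  Work: 0.33 × 0.05 = 0.0165
  Personal: 0.064 × 0.15 = 0.0096
Total = 0.09765.
Largest term belongs to Promotions, so Promotions is most probable.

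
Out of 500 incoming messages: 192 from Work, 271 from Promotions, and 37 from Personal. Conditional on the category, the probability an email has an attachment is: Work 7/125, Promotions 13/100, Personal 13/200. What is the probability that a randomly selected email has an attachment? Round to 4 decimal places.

0.0968

Unnormalized posteriors (prior × likelihood):
  Work: 0.384 × 0.056 = 0.021504
  Promotions: 0.542 × 0.13 = 0.07046
  Personal: 0.074 × 0.065 = 0.00481
P(attachment) = 0.021504 + 0.07046 + 0.00481 = 0.096774 → 0.0968.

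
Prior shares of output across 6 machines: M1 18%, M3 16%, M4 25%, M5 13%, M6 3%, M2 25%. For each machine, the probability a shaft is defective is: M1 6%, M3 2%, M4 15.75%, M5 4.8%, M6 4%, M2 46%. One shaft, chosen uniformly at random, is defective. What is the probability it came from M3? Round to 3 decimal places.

Unnormalized posteriors (prior × likelihood):
  M1: 0.18 × 0.06 = 0.0108
  M3: 0.16 × 0.02 = 0.0032
  M4: 0.25 × 0.1575 = 0.039375
  M5: 0.13 × 0.048 = 0.00624
  M6: 0.03 × 0.04 = 0.0012
  M2: 0.25 × 0.46 = 0.115
Total = 0.175815.
P(M3 | evidence) = 0.0032 / 0.175815 ≈ 0.018.

0.018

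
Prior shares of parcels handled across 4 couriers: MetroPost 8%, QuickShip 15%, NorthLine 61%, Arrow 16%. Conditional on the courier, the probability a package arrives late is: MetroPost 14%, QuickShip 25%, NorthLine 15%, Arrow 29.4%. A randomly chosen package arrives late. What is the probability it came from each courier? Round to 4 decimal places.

MetroPost 0.0598, QuickShip 0.2003, NorthLine 0.4887, Arrow 0.2512

Compute prior × likelihood for every hypothesis:
  MetroPost: 0.08 × 0.14 = 0.0112
  QuickShip: 0.15 × 0.25 = 0.0375
  NorthLine: 0.61 × 0.15 = 0.0915
  Arrow: 0.16 × 0.294 = 0.04704
Sum = 0.18724.
P(MetroPost | late) = 0.0112/0.18724 ≈ 0.0598
P(QuickShip | late) = 0.0375/0.18724 ≈ 0.2003
P(NorthLine | late) = 0.0915/0.18724 ≈ 0.4887
P(Arrow | late) = 0.04704/0.18724 ≈ 0.2512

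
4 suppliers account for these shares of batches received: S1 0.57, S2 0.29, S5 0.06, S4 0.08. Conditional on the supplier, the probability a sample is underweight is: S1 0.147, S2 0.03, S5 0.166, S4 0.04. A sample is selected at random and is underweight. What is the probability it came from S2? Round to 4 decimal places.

By Bayes' rule, posterior ∝ prior × likelihood:
  S1: 0.57 × 0.147 = 0.08379
  S2: 0.29 × 0.03 = 0.0087
  S5: 0.06 × 0.166 = 0.00996
  S4: 0.08 × 0.04 = 0.0032
Total = 0.10565.
P(S2 | evidence) = 0.0087 / 0.10565 ≈ 0.0823.

0.0823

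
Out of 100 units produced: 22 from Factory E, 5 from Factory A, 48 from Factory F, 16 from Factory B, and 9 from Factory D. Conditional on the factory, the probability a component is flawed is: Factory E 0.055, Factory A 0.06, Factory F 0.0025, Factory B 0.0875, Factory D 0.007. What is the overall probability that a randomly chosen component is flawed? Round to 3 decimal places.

0.031

Prior × likelihood for each hypothesis:
  Factory E: 0.22 × 0.055 = 0.0121
  Factory A: 0.05 × 0.06 = 0.003
  Factory F: 0.48 × 0.0025 = 0.0012
  Factory B: 0.16 × 0.0875 = 0.014
  Factory D: 0.09 × 0.007 = 0.00063
P(flawed) = 0.0121 + 0.003 + 0.0012 + 0.014 + 0.00063 = 0.03093 → 0.031.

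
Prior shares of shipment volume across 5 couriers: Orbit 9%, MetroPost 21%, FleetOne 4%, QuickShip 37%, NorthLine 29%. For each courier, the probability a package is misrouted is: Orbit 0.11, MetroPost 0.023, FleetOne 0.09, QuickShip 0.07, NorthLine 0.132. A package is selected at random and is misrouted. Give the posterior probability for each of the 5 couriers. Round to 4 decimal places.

Orbit 0.1200, MetroPost 0.0585, FleetOne 0.0436, QuickShip 0.3139, NorthLine 0.4639

By Bayes' rule, posterior ∝ prior × likelihood:
  Orbit: 0.09 × 0.11 = 0.0099
  MetroPost: 0.21 × 0.023 = 0.00483
  FleetOne: 0.04 × 0.09 = 0.0036
  QuickShip: 0.37 × 0.07 = 0.0259
  NorthLine: 0.29 × 0.132 = 0.03828
Total = 0.08251.
P(Orbit | misrouted) = 0.0099/0.08251 ≈ 0.1200
P(MetroPost | misrouted) = 0.00483/0.08251 ≈ 0.0585
P(FleetOne | misrouted) = 0.0036/0.08251 ≈ 0.0436
P(QuickShip | misrouted) = 0.0259/0.08251 ≈ 0.3139
P(NorthLine | misrouted) = 0.03828/0.08251 ≈ 0.4639
(Check: 0.1200+0.0585+0.0436+0.3139+0.4639 = 0.9999.)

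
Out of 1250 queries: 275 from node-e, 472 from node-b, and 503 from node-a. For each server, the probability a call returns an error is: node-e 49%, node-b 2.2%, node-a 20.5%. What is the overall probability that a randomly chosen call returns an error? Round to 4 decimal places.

0.1986

Compute prior × likelihood for every hypothesis:
  node-e: 0.22 × 0.49 = 0.1078
  node-b: 0.3776 × 0.022 = 0.0083072
  node-a: 0.4024 × 0.205 = 0.082492
P(error) = 0.1078 + 0.0083072 + 0.082492 = 0.1985992 → 0.1986.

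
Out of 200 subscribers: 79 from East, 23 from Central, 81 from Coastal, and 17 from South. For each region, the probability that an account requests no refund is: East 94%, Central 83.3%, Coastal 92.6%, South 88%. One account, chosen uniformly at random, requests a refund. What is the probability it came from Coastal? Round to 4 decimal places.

0.3608

Taking complements, P(refund | each) = East 0.06, Central 0.167, Coastal 0.074, South 0.12.
By Bayes' rule, posterior ∝ prior × likelihood:
  East: 0.395 × 0.06 = 0.0237
  Central: 0.115 × 0.167 = 0.019205
  Coastal: 0.405 × 0.074 = 0.02997
  South: 0.085 × 0.12 = 0.0102
Sum = 0.083075.
P(Coastal | evidence) = 0.02997 / 0.083075 ≈ 0.3608.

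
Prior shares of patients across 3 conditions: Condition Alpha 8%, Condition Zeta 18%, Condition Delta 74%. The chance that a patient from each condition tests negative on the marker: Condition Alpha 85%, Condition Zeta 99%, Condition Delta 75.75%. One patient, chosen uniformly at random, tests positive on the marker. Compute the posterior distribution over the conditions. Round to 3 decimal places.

Taking complements, P(marker-positive | each) = Condition Alpha 0.15, Condition Zeta 0.01, Condition Delta 0.2425.
By Bayes' rule, posterior ∝ prior × likelihood:
  Condition Alpha: 0.08 × 0.15 = 0.012
  Condition Zeta: 0.18 × 0.01 = 0.0018
  Condition Delta: 0.74 × 0.2425 = 0.17945
Sum = 0.19325.
P(Condition Alpha | marker-positive) = 0.012/0.19325 ≈ 0.062
P(Condition Zeta | marker-positive) = 0.0018/0.19325 ≈ 0.009
P(Condition Delta | marker-positive) = 0.17945/0.19325 ≈ 0.929
(Check: 0.062+0.009+0.929 = 1.000.)

Condition Alpha 0.062, Condition Zeta 0.009, Condition Delta 0.929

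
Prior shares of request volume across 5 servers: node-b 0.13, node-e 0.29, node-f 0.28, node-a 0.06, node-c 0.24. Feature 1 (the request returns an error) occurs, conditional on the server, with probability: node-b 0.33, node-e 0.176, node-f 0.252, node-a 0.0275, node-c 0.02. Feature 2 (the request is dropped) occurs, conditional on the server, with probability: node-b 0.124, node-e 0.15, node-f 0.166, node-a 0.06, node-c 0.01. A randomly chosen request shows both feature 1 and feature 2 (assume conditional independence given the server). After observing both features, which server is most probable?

Compute prior × likelihood for every hypothesis:
  node-b: 0.13 × 0.33 × 0.124 = 0.0053196
  node-e: 0.29 × 0.176 × 0.15 = 0.007656
  node-f: 0.28 × 0.252 × 0.166 = 0.01171296
  node-a: 0.06 × 0.0275 × 0.06 = 0.000099
  node-c: 0.24 × 0.02 × 0.01 = 0.000048
Total = 0.02483556.
Largest term belongs to node-f, so node-f is most probable.

node-f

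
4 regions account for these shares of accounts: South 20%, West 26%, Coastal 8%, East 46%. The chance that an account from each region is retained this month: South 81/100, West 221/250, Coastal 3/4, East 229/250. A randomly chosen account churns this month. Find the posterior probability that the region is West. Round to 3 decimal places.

Taking complements, P(churn | each) = South 0.19, West 0.116, Coastal 0.25, East 0.084.
Compute prior × likelihood for every hypothesis:
  South: 0.2 × 0.19 = 0.038
  West: 0.26 × 0.116 = 0.03016
  Coastal: 0.08 × 0.25 = 0.02
  East: 0.46 × 0.084 = 0.03864
Normalizing constant = 0.1268.
P(West | evidence) = 0.03016 / 0.1268 ≈ 0.238.

0.238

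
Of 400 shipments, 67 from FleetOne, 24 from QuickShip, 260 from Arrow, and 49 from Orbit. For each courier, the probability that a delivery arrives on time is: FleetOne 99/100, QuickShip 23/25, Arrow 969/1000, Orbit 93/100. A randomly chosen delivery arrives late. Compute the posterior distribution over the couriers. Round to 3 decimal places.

FleetOne 0.048, QuickShip 0.136, Arrow 0.572, Orbit 0.244

Taking complements, P(late | each) = FleetOne 0.01, QuickShip 0.08, Arrow 0.031, Orbit 0.07.
By Bayes' rule, posterior ∝ prior × likelihood:
  FleetOne: 0.1675 × 0.01 = 0.001675
  QuickShip: 0.06 × 0.08 = 0.0048
  Arrow: 0.65 × 0.031 = 0.02015
  Orbit: 0.1225 × 0.07 = 0.008575
Normalizing constant = 0.0352.
P(FleetOne | late) = 0.001675/0.0352 ≈ 0.048
P(QuickShip | late) = 0.0048/0.0352 ≈ 0.136
P(Arrow | late) = 0.02015/0.0352 ≈ 0.572
P(Orbit | late) = 0.008575/0.0352 ≈ 0.244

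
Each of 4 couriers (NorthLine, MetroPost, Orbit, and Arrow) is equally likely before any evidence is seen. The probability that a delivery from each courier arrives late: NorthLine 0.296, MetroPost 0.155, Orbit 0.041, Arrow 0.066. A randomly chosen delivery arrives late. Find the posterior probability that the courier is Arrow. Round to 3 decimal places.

With a uniform prior (1/4 each), posterior ∝ likelihood:
  NorthLine: 0.296
  MetroPost: 0.155
  Orbit: 0.041
  Arrow: 0.066
Total = 0.558.
P(Arrow | evidence) = 0.066 / 0.558 ≈ 0.118.

0.118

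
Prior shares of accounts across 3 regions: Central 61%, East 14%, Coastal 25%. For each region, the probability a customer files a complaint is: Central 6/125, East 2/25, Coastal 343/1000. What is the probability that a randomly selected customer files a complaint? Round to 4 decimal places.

Prior × likelihood for each hypothesis:
  Central: 0.61 × 0.048 = 0.02928
  East: 0.14 × 0.08 = 0.0112
  Coastal: 0.25 × 0.343 = 0.08575
P(complaint) = 0.02928 + 0.0112 + 0.08575 = 0.12623 → 0.1262.

0.1262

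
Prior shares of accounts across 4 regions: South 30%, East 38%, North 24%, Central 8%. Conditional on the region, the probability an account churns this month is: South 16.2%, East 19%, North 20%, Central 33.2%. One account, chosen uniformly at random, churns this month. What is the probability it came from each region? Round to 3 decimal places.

South 0.249, East 0.370, North 0.246, Central 0.136

Unnormalized posteriors (prior × likelihood):
  South: 0.3 × 0.162 = 0.0486
  East: 0.38 × 0.19 = 0.0722
  North: 0.24 × 0.2 = 0.048
  Central: 0.08 × 0.332 = 0.02656
Normalizing constant = 0.19536.
P(South | churn) = 0.0486/0.19536 ≈ 0.249
P(East | churn) = 0.0722/0.19536 ≈ 0.370
P(North | churn) = 0.048/0.19536 ≈ 0.246
P(Central | churn) = 0.02656/0.19536 ≈ 0.136
(Check: 0.249+0.370+0.246+0.136 = 1.001.)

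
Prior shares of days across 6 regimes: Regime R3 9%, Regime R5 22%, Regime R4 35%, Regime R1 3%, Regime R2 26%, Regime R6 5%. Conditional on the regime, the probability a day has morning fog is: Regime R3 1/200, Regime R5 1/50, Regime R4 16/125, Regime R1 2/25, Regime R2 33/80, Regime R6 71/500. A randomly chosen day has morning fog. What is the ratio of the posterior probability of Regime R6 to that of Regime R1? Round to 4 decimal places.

2.9583

By Bayes' rule, posterior ∝ prior × likelihood:
  Regime R3: 0.09 × 0.005 = 0.00045
  Regime R5: 0.22 × 0.02 = 0.0044
  Regime R4: 0.35 × 0.128 = 0.0448
  Regime R1: 0.03 × 0.08 = 0.0024
  Regime R2: 0.26 × 0.4125 = 0.10725
  Regime R6: 0.05 × 0.142 = 0.0071
Normalizing constant = 0.1664.
The ratio is 0.0071 / 0.0024 (the normalizer cancels) = 2.9583.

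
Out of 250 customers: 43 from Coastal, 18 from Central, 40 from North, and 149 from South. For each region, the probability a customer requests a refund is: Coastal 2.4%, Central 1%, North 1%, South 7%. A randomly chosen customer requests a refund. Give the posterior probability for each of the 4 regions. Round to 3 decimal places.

Compute prior × likelihood for every hypothesis:
  Coastal: 0.172 × 0.024 = 0.004128
  Central: 0.072 × 0.01 = 0.00072
  North: 0.16 × 0.01 = 0.0016
  South: 0.596 × 0.07 = 0.04172
Normalizing constant = 0.048168.
P(Coastal | refund) = 0.004128/0.048168 ≈ 0.086
P(Central | refund) = 0.00072/0.048168 ≈ 0.015
P(North | refund) = 0.0016/0.048168 ≈ 0.033
P(South | refund) = 0.04172/0.048168 ≈ 0.866
(Check: 0.086+0.015+0.033+0.866 = 1.000.)

Coastal 0.086, Central 0.015, North 0.033, South 0.866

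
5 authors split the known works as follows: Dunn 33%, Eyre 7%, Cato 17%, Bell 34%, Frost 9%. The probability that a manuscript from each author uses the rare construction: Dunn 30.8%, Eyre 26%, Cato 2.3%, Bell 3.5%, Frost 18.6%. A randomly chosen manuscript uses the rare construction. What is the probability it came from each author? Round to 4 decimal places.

Unnormalized posteriors (prior × likelihood):
  Dunn: 0.33 × 0.308 = 0.10164
  Eyre: 0.07 × 0.26 = 0.0182
  Cato: 0.17 × 0.023 = 0.00391
  Bell: 0.34 × 0.035 = 0.0119
  Frost: 0.09 × 0.186 = 0.01674
Total = 0.15239.
P(Dunn | rare-form) = 0.10164/0.15239 ≈ 0.6670
P(Eyre | rare-form) = 0.0182/0.15239 ≈ 0.1194
P(Cato | rare-form) = 0.00391/0.15239 ≈ 0.0257
P(Bell | rare-form) = 0.0119/0.15239 ≈ 0.0781
P(Frost | rare-form) = 0.01674/0.15239 ≈ 0.1098
(Check: 0.6670+0.1194+0.0257+0.0781+0.1098 = 1.0000.)

Dunn 0.6670, Eyre 0.1194, Cato 0.0257, Bell 0.0781, Frost 0.1098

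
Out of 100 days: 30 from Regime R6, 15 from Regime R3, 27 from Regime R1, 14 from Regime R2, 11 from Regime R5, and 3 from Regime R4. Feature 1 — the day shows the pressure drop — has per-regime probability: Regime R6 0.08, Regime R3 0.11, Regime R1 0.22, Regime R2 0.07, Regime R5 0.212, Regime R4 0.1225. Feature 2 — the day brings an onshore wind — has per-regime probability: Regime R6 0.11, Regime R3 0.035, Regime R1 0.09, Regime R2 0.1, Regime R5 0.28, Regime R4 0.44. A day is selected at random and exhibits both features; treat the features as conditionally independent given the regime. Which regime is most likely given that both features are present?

Regime R5

By Bayes' rule, posterior ∝ prior × likelihood:
  Regime R6: 0.3 × 0.08 × 0.11 = 0.00264
  Regime R3: 0.15 × 0.11 × 0.035 = 0.0005775
  Regime R1: 0.27 × 0.22 × 0.09 = 0.005346
  Regime R2: 0.14 × 0.07 × 0.1 = 0.00098
  Regime R5: 0.11 × 0.212 × 0.28 = 0.0065296
  Regime R4: 0.03 × 0.1225 × 0.44 = 0.001617
Normalizing constant = 0.0176901.
Largest term belongs to Regime R5, so Regime R5 is most probable.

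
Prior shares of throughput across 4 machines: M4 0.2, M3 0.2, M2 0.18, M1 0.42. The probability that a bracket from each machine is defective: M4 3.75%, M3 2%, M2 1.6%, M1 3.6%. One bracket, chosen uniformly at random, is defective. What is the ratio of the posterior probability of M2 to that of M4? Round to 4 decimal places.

Prior × likelihood for each hypothesis:
  M4: 0.2 × 0.0375 = 0.0075
  M3: 0.2 × 0.02 = 0.004
  M2: 0.18 × 0.016 = 0.00288
  M1: 0.42 × 0.036 = 0.01512
Normalizing constant = 0.0295.
The ratio is 0.00288 / 0.0075 (the normalizer cancels) = 0.3840.

0.3840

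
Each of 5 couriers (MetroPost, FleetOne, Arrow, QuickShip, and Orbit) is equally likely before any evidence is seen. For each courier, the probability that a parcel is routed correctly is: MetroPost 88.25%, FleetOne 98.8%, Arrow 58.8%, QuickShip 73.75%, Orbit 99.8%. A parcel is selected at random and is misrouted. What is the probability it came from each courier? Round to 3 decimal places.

MetroPost 0.146, FleetOne 0.015, Arrow 0.511, QuickShip 0.326, Orbit 0.002

Taking complements, P(misrouted | each) = MetroPost 0.1175, FleetOne 0.012, Arrow 0.412, QuickShip 0.2625, Orbit 0.002.
Since the prior is uniform, the posterior is proportional to the likelihood:
  MetroPost: 0.1175
  FleetOne: 0.012
  Arrow: 0.412
  QuickShip: 0.2625
  Orbit: 0.002
Normalizing constant = 0.806.
P(MetroPost | misrouted) = 0.1175/0.806 ≈ 0.146
P(FleetOne | misrouted) = 0.012/0.806 ≈ 0.015
P(Arrow | misrouted) = 0.412/0.806 ≈ 0.511
P(QuickShip | misrouted) = 0.2625/0.806 ≈ 0.326
P(Orbit | misrouted) = 0.002/0.806 ≈ 0.002
(Check: 0.146+0.015+0.511+0.326+0.002 = 1.000.)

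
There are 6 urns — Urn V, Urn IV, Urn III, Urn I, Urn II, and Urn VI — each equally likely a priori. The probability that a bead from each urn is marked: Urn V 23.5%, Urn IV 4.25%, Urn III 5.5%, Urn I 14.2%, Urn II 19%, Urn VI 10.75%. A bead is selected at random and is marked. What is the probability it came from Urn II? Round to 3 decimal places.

With a uniform prior (1/6 each), posterior ∝ likelihood:
  Urn V: 0.235
  Urn IV: 0.0425
  Urn III: 0.055
  Urn I: 0.142
  Urn II: 0.19
  Urn VI: 0.1075
Total = 0.772.
P(Urn II | evidence) = 0.19 / 0.772 ≈ 0.246.

0.246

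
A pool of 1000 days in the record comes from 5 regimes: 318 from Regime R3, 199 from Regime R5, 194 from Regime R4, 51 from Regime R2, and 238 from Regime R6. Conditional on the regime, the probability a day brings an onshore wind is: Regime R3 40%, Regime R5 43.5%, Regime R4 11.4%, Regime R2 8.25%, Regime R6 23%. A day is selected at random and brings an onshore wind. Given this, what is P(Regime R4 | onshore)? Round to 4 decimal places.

0.0750

Prior × likelihood for each hypothesis:
  Regime R3: 0.318 × 0.4 = 0.1272
  Regime R5: 0.199 × 0.435 = 0.086565
  Regime R4: 0.194 × 0.114 = 0.022116
  Regime R2: 0.051 × 0.0825 = 0.0042075
  Regime R6: 0.238 × 0.23 = 0.05474
Normalizing constant = 0.2948285.
P(Regime R4 | evidence) = 0.022116 / 0.2948285 ≈ 0.0750.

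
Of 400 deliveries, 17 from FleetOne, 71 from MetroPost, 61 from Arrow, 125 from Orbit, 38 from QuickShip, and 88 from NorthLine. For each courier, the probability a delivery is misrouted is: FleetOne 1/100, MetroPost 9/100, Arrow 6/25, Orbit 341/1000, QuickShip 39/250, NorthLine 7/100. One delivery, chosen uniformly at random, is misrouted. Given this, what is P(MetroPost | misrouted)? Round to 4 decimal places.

0.0842

Unnormalized posteriors (prior × likelihood):
  FleetOne: 0.0425 × 0.01 = 0.000425
  MetroPost: 0.1775 × 0.09 = 0.015975
  Arrow: 0.1525 × 0.24 = 0.0366
  Orbit: 0.3125 × 0.341 = 0.1065625
  QuickShip: 0.095 × 0.156 = 0.01482
  NorthLine: 0.22 × 0.07 = 0.0154
Total = 0.1897825.
P(MetroPost | evidence) = 0.015975 / 0.1897825 ≈ 0.0842.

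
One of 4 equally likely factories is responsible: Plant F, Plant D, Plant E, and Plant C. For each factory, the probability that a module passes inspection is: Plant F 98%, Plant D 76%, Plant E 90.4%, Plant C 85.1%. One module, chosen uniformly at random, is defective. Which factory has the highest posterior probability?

Taking complements, P(defective | each) = Plant F 0.02, Plant D 0.24, Plant E 0.096, Plant C 0.149.
Since the prior is uniform, the posterior is proportional to the likelihood:
  Plant F: 0.02
  Plant D: 0.24
  Plant E: 0.096
  Plant C: 0.149
Sum = 0.505.
Largest term belongs to Plant D, so Plant D is most probable.

Plant D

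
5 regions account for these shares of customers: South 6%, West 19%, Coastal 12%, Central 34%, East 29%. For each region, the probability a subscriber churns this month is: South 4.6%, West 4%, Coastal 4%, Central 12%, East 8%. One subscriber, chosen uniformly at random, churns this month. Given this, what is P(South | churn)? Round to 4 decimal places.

0.0349

By Bayes' rule, posterior ∝ prior × likelihood:
  South: 0.06 × 0.046 = 0.00276
  West: 0.19 × 0.04 = 0.0076
  Coastal: 0.12 × 0.04 = 0.0048
  Central: 0.34 × 0.12 = 0.0408
  East: 0.29 × 0.08 = 0.0232
Total = 0.07916.
P(South | evidence) = 0.00276 / 0.07916 ≈ 0.0349.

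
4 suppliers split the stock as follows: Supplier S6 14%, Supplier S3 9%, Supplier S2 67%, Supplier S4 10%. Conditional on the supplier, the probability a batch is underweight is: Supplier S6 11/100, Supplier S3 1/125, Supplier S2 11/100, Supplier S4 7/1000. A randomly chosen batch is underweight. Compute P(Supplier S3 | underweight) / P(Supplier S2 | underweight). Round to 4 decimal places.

Unnormalized posteriors (prior × likelihood):
  Supplier S6: 0.14 × 0.11 = 0.0154
  Supplier S3: 0.09 × 0.008 = 0.00072
  Supplier S2: 0.67 × 0.11 = 0.0737
  Supplier S4: 0.1 × 0.007 = 0.0007
Sum = 0.09052.
The ratio is 0.00072 / 0.0737 (the normalizer cancels) = 0.0098.

0.0098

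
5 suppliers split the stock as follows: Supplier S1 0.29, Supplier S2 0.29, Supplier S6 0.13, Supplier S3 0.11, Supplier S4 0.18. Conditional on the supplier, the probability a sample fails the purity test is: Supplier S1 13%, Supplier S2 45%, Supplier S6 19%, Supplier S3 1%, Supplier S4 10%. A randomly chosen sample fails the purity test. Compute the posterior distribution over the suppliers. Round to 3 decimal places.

Unnormalized posteriors (prior × likelihood):
  Supplier S1: 0.29 × 0.13 = 0.0377
  Supplier S2: 0.29 × 0.45 = 0.1305
  Supplier S6: 0.13 × 0.19 = 0.0247
  Supplier S3: 0.11 × 0.01 = 0.0011
  Supplier S4: 0.18 × 0.1 = 0.018
Normalizing constant = 0.212.
P(Supplier S1 | off-spec) = 0.0377/0.212 ≈ 0.178
P(Supplier S2 | off-spec) = 0.1305/0.212 ≈ 0.616
P(Supplier S6 | off-spec) = 0.0247/0.212 ≈ 0.117
P(Supplier S3 | off-spec) = 0.0011/0.212 ≈ 0.005
P(Supplier S4 | off-spec) = 0.018/0.212 ≈ 0.085

Supplier S1 0.178, Supplier S2 0.616, Supplier S6 0.117, Supplier S3 0.005, Supplier S4 0.085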